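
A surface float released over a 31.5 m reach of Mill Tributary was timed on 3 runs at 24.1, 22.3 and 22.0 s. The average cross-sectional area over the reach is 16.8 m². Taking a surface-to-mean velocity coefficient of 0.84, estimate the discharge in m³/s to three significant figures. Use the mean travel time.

19.5 m³/s

t̄ = (24.1 + 22.3 + 22.0) / 3 = 22.8 s
v_surface = L / t̄ = 31.5 / 22.8 = 1.382 m/s
v_mean = 0.84 × 1.382 = 1.161 m/s
Q = A × v_mean = 16.8 × 1.161 = 19.50 m³/s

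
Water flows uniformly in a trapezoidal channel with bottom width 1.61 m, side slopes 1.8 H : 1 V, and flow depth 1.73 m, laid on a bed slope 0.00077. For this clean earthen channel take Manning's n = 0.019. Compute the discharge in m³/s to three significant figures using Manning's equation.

11.4 m³/s

A = (b + z·y)·y = (1.61 + 1.8×1.73)×1.73 = 8.173 m²
P = b + 2y√(1+z²) = 1.61 + 2×1.73×√(1+1.8²) = 8.735 m
R = A/P = 8.173/8.735 = 0.9357 m
Q = (1/n)·A·R^(2/3)·S^(1/2) = (1/0.019) × 8.173 × 0.9357^(2/3) × 0.00077^(1/2) = 11.42 m³/s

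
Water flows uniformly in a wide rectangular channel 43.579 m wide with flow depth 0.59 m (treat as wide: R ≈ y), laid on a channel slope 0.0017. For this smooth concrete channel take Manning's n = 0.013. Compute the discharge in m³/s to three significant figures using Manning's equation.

A = b·y = 43.579 × 0.59 = 25.71 m²
Wide channel: R ≈ y = 0.59 m
Q = (1/n)·A·R^(2/3)·S^(1/2) = (1/0.013) × 25.71 × 0.5900^(2/3) × 0.0017^(1/2) = 57.36 m³/s

57.4 m³/s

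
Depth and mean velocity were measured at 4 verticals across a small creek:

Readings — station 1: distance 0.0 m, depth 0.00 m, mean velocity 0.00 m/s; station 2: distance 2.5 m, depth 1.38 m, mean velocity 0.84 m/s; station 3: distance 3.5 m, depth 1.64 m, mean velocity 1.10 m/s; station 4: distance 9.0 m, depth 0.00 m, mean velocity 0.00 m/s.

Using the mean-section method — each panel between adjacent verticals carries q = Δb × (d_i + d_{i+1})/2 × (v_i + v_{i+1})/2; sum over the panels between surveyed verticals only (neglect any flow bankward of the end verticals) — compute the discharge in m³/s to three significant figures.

Panel 1-2: Δb = 2.5 m, d̄ = (0.00+1.38)/2 = 0.69, v̄ = (0.00+0.84)/2 = 0.42 → q = 2.5×0.69×0.42 = 0.7245 m³/s
Panel 2-3: Δb = 1 m, d̄ = (1.38+1.64)/2 = 1.51, v̄ = (0.84+1.10)/2 = 0.97 → q = 1×1.51×0.97 = 1.465 m³/s
Panel 3-4: Δb = 5.5 m, d̄ = (1.64+0.00)/2 = 0.82, v̄ = (1.10+0.00)/2 = 0.55 → q = 5.5×0.82×0.55 = 2.481 m³/s
Q = Σ q = 4.670 m³/s

4.67 m³/s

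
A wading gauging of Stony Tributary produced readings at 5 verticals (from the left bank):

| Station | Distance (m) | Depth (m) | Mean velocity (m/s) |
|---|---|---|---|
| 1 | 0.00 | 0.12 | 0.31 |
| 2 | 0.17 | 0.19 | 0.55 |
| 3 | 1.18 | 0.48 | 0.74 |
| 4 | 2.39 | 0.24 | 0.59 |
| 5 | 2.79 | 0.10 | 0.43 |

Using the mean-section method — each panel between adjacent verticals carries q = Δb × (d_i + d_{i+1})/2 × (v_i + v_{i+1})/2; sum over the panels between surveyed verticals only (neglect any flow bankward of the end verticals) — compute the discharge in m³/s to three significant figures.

0.554 m³/s

Panel 1-2: Δb = 0.17 m, d̄ = (0.12+0.19)/2 = 0.155, v̄ = (0.31+0.55)/2 = 0.43 → q = 0.17×0.155×0.43 = 0.01133 m³/s
Panel 2-3: Δb = 1.01 m, d̄ = (0.19+0.48)/2 = 0.335, v̄ = (0.55+0.74)/2 = 0.645 → q = 1.01×0.335×0.645 = 0.2182 m³/s
Panel 3-4: Δb = 1.21 m, d̄ = (0.48+0.24)/2 = 0.36, v̄ = (0.74+0.59)/2 = 0.665 → q = 1.21×0.36×0.665 = 0.2897 m³/s
Panel 4-5: Δb = 0.4 m, d̄ = (0.24+0.10)/2 = 0.17, v̄ = (0.59+0.43)/2 = 0.51 → q = 0.4×0.17×0.51 = 0.03468 m³/s
Q = Σ q = 0.5539 m³/s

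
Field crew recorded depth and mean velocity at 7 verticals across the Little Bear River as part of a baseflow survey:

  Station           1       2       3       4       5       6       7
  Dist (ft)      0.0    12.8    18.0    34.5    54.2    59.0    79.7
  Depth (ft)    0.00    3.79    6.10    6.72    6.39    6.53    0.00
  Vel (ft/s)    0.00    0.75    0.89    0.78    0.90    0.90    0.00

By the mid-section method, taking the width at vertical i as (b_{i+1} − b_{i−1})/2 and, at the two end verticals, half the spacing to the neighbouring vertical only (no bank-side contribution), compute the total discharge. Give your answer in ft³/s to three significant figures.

w_2 = (18.0 − 0.0)/2 = 9 ft; q_2 = 0.75 × 3.79 × 9 = 25.58 ft³/s
w_3 = (34.5 − 12.8)/2 = 10.85 ft; q_3 = 0.89 × 6.10 × 10.85 = 58.90 ft³/s
w_4 = (54.2 − 18.0)/2 = 18.1 ft; q_4 = 0.78 × 6.72 × 18.1 = 94.87 ft³/s
w_5 = (59.0 − 34.5)/2 = 12.25 ft; q_5 = 0.90 × 6.39 × 12.25 = 70.45 ft³/s
w_6 = (79.7 − 54.2)/2 = 12.75 ft; q_6 = 0.90 × 6.53 × 12.75 = 74.93 ft³/s
Stations 1, 7 contribute zero (depth or velocity is 0).
Q = Σ qᵢ = 324.7 ft³/s

325 ft³/s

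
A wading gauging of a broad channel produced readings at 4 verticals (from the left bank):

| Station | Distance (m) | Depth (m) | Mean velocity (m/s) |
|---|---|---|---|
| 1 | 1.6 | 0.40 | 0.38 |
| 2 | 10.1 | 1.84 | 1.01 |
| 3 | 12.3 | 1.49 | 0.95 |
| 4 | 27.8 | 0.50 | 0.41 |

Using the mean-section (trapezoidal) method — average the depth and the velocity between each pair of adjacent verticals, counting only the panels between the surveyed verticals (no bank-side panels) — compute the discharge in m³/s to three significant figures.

Panel 1-2: Δb = 8.5 m, d̄ = (0.40+1.84)/2 = 1.12, v̄ = (0.38+1.01)/2 = 0.695 → q = 8.5×1.12×0.695 = 6.616 m³/s
Panel 2-3: Δb = 2.2 m, d̄ = (1.84+1.49)/2 = 1.665, v̄ = (1.01+0.95)/2 = 0.98 → q = 2.2×1.665×0.98 = 3.590 m³/s
Panel 3-4: Δb = 15.5 m, d̄ = (1.49+0.50)/2 = 0.995, v̄ = (0.95+0.41)/2 = 0.68 → q = 15.5×0.995×0.68 = 10.49 m³/s
Q = Σ q = 20.69 m³/s

20.7 m³/s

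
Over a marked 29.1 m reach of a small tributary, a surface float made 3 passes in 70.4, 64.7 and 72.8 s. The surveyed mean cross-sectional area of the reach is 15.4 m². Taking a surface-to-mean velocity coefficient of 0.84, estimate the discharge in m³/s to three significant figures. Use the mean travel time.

5.43 m³/s

t̄ = (70.4 + 64.7 + 72.8) / 3 = 69.3 s
v_surface = L / t̄ = 29.1 / 69.3 = 0.4199 m/s
v_mean = 0.84 × 0.4199 = 0.3527 m/s
Q = A × v_mean = 15.4 × 0.3527 = 5.432 m³/s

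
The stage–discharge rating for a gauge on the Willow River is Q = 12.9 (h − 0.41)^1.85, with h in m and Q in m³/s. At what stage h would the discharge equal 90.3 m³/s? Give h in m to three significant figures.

h − h₀ = (Q/C)^(1/b) = (90.3/12.9)^(1/1.85) = 2.863 m
h = 0.41 + 2.863 = 3.273 m

3.27 m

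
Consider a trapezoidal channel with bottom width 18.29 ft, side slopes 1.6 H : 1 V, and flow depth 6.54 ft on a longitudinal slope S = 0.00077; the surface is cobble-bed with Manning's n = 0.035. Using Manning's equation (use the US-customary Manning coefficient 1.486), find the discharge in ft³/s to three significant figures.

A = (b + z·y)·y = (18.29 + 1.6×6.54)×6.54 = 188.1 ft²
P = b + 2y√(1+z²) = 18.29 + 2×6.54×√(1+1.6²) = 42.97 ft
R = A/P = 188.1/42.97 = 4.376 ft
Q = (1.486/n)·A·R^(2/3)·S^(1/2) = (1.486/0.035) × 188.1 × 4.376^(2/3) × 0.00077^(1/2) = 592.8 ft³/s

593 ft³/s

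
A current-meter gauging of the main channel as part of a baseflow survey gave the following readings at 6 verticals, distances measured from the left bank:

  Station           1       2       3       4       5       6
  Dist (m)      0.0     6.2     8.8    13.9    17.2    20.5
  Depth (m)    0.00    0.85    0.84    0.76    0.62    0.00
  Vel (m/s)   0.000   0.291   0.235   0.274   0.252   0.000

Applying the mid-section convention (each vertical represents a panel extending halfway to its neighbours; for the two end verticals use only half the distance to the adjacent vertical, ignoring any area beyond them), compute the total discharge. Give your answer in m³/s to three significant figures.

w_2 = (8.8 − 0.0)/2 = 4.4 m; q_2 = 0.291 × 0.85 × 4.4 = 1.088 m³/s
w_3 = (13.9 − 6.2)/2 = 3.85 m; q_3 = 0.235 × 0.84 × 3.85 = 0.7600 m³/s
w_4 = (17.2 − 8.8)/2 = 4.2 m; q_4 = 0.274 × 0.76 × 4.2 = 0.8746 m³/s
w_5 = (20.5 − 13.9)/2 = 3.3 m; q_5 = 0.252 × 0.62 × 3.3 = 0.5156 m³/s
Stations 1, 6 contribute zero (depth or velocity is 0).
Q = Σ qᵢ = 3.239 m³/s

3.24 m³/s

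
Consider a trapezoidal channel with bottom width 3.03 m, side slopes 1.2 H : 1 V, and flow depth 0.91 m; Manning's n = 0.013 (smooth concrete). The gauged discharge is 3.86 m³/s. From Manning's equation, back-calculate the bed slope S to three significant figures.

A = (b + z·y)·y = (3.03 + 1.2×0.91)×0.91 = 3.751 m²
P = b + 2y√(1+z²) = 3.03 + 2×0.91×√(1+1.2²) = 5.873 m
R = A/P = 3.751/5.873 = 0.6387 m
S = (Q·n / (1·A·R^(2/3)))² = (3.86×0.013 / (1×3.751×0.7416))² = 0.0003254

0.000325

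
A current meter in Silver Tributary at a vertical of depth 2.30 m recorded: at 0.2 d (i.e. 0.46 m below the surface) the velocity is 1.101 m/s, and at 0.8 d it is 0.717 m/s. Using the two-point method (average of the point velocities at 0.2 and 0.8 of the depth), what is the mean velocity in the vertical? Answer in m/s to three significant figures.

v̄ = (1.101 + 0.717) / 2 = 0.9090 m/s

0.909 m/s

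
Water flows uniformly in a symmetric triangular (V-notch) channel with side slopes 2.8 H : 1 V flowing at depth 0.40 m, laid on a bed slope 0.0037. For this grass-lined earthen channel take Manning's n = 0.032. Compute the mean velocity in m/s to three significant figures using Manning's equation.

A = z·y² = 2.8×0.40² = 0.4480 m²
P = 2y√(1+z²) = 2×0.40×√(1+2.8²) = 2.379 m
R = A/P = 0.4480/2.379 = 0.1883 m
Q = (1/n)·A·R^(2/3)·S^(1/2) = (1/0.032) × 0.4480 × 0.1883^(2/3) × 0.0037^(1/2) = 0.2798 m³/s
V = Q/A = 0.2798/0.4480 = 0.6246 m/s

0.625 m/s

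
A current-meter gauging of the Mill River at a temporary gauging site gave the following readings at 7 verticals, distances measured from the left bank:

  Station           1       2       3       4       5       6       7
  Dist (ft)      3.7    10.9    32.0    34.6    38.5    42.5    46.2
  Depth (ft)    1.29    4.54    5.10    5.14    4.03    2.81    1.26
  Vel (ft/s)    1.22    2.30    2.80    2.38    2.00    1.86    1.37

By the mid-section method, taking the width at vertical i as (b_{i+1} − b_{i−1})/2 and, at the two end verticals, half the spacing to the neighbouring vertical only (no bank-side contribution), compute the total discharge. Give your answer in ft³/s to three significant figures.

w_1 = (10.9 − 3.7)/2 = 3.6 ft; q_1 = 1.22 × 1.29 × 3.6 = 5.666 ft³/s
w_2 = (32.0 − 3.7)/2 = 14.15 ft; q_2 = 2.30 × 4.54 × 14.15 = 147.8 ft³/s
w_3 = (34.6 − 10.9)/2 = 11.85 ft; q_3 = 2.80 × 5.10 × 11.85 = 169.2 ft³/s
w_4 = (38.5 − 32.0)/2 = 3.25 ft; q_4 = 2.38 × 5.14 × 3.25 = 39.76 ft³/s
w_5 = (42.5 − 34.6)/2 = 3.95 ft; q_5 = 2.00 × 4.03 × 3.95 = 31.84 ft³/s
w_6 = (46.2 − 38.5)/2 = 3.85 ft; q_6 = 1.86 × 2.81 × 3.85 = 20.12 ft³/s
w_7 = (46.2 − 42.5)/2 = 1.85 ft; q_7 = 1.37 × 1.26 × 1.85 = 3.193 ft³/s
Q = Σ qᵢ = 417.5 ft³/s

418 ft³/s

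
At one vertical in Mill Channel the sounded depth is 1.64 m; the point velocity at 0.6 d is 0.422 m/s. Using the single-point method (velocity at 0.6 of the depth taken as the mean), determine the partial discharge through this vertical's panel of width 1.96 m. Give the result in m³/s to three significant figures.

1.36 m³/s

v̄ = v₀.₆ = 0.422 m/s
q = v̄ × d × w = 0.4220 × 1.64 × 1.96 = 1.356 m³/s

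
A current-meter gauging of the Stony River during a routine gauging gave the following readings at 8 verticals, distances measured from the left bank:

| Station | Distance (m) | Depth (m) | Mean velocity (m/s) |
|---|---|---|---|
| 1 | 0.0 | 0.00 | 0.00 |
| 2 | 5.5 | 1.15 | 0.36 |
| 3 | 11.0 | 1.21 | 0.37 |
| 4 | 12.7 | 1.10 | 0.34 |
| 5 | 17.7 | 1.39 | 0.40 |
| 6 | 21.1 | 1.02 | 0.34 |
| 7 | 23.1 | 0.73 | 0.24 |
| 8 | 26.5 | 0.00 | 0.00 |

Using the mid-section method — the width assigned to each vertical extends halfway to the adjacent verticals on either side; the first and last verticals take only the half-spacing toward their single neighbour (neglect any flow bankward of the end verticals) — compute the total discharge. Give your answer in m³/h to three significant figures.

32000 m³/h

w_2 = (11.0 − 0.0)/2 = 5.5 m; q_2 = 0.36 × 1.15 × 5.5 = 2.277 m³/s
w_3 = (12.7 − 5.5)/2 = 3.6 m; q_3 = 0.37 × 1.21 × 3.6 = 1.612 m³/s
w_4 = (17.7 − 11.0)/2 = 3.35 m; q_4 = 0.34 × 1.10 × 3.35 = 1.253 m³/s
w_5 = (21.1 − 12.7)/2 = 4.2 m; q_5 = 0.40 × 1.39 × 4.2 = 2.335 m³/s
w_6 = (23.1 − 17.7)/2 = 2.7 m; q_6 = 0.34 × 1.02 × 2.7 = 0.9364 m³/s
w_7 = (26.5 − 21.1)/2 = 2.7 m; q_7 = 0.24 × 0.73 × 2.7 = 0.4730 m³/s
Stations 1, 8 contribute zero (depth or velocity is 0).
Q = Σ qᵢ = 8.886 m³/s
= 8.886 × 3600 = 31990 m³/h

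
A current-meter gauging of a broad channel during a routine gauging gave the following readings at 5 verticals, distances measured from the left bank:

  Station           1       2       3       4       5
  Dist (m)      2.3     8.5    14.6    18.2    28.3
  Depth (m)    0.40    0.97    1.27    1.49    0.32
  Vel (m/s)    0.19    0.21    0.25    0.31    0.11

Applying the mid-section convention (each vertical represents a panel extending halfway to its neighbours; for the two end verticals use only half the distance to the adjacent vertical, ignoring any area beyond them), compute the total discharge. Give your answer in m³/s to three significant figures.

w_1 = (8.5 − 2.3)/2 = 3.1 m; q_1 = 0.19 × 0.40 × 3.1 = 0.2356 m³/s
w_2 = (14.6 − 2.3)/2 = 6.15 m; q_2 = 0.21 × 0.97 × 6.15 = 1.253 m³/s
w_3 = (18.2 − 8.5)/2 = 4.85 m; q_3 = 0.25 × 1.27 × 4.85 = 1.540 m³/s
w_4 = (28.3 − 14.6)/2 = 6.85 m; q_4 = 0.31 × 1.49 × 6.85 = 3.164 m³/s
w_5 = (28.3 − 18.2)/2 = 5.05 m; q_5 = 0.11 × 0.32 × 5.05 = 0.1778 m³/s
Q = Σ qᵢ = 6.370 m³/s

6.37 m³/s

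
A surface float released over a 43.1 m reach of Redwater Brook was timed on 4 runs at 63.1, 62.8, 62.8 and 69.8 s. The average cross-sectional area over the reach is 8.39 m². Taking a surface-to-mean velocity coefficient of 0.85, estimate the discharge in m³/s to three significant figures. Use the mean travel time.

t̄ = (63.1 + 62.8 + 62.8 + 69.8) / 4 = 64.625 s
v_surface = L / t̄ = 43.1 / 64.625 = 0.6669 m/s
v_mean = 0.85 × 0.6669 = 0.5669 m/s
Q = A × v_mean = 8.39 × 0.5669 = 4.756 m³/s

4.76 m³/s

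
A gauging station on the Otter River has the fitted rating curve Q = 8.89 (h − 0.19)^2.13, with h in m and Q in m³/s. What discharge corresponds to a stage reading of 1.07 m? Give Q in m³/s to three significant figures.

6.77 m³/s

Q = 8.89 × (1.07 − 0.19)^2.13 = 8.89 × 0.88^2.13 = 6.771 m³/s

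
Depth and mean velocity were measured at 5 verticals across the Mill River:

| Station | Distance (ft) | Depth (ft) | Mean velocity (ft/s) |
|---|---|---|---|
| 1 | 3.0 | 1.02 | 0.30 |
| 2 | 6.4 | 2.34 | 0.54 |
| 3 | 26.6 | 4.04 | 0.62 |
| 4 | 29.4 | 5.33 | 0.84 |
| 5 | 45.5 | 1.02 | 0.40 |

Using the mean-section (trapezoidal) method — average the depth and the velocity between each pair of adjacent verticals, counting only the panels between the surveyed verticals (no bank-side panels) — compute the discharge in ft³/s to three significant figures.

Panel 1-2: Δb = 3.4 ft, d̄ = (1.02+2.34)/2 = 1.68, v̄ = (0.30+0.54)/2 = 0.42 → q = 3.4×1.68×0.42 = 2.399 ft³/s
Panel 2-3: Δb = 20.2 ft, d̄ = (2.34+4.04)/2 = 3.19, v̄ = (0.54+0.62)/2 = 0.58 → q = 20.2×3.19×0.58 = 37.37 ft³/s
Panel 3-4: Δb = 2.8 ft, d̄ = (4.04+5.33)/2 = 4.685, v̄ = (0.62+0.84)/2 = 0.73 → q = 2.8×4.685×0.73 = 9.576 ft³/s
Panel 4-5: Δb = 16.1 ft, d̄ = (5.33+1.02)/2 = 3.175, v̄ = (0.84+0.40)/2 = 0.62 → q = 16.1×3.175×0.62 = 31.69 ft³/s
Q = Σ q = 81.04 ft³/s

81.0 ft³/s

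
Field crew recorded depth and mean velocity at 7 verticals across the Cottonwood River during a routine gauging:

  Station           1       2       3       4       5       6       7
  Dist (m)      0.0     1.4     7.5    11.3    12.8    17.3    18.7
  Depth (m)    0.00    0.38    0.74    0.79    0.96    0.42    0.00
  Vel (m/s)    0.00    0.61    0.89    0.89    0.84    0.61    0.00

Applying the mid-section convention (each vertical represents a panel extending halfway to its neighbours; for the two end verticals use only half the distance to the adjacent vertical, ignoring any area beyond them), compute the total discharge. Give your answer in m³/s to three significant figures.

9.17 m³/s

w_2 = (7.5 − 0.0)/2 = 3.75 m; q_2 = 0.61 × 0.38 × 3.75 = 0.8693 m³/s
w_3 = (11.3 − 1.4)/2 = 4.95 m; q_3 = 0.89 × 0.74 × 4.95 = 3.260 m³/s
w_4 = (12.8 − 7.5)/2 = 2.65 m; q_4 = 0.89 × 0.79 × 2.65 = 1.863 m³/s
w_5 = (17.3 − 11.3)/2 = 3 m; q_5 = 0.84 × 0.96 × 3 = 2.419 m³/s
w_6 = (18.7 − 12.8)/2 = 2.95 m; q_6 = 0.61 × 0.42 × 2.95 = 0.7558 m³/s
Stations 1, 7 contribute zero (depth or velocity is 0).
Q = Σ qᵢ = 9.168 m³/s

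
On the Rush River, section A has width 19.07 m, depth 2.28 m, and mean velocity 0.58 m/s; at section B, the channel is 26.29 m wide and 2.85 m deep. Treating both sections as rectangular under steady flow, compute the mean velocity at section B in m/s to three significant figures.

Q = A₁V₁ = (19.07×2.28) × 0.58 = 25.22 m³/s
A₂ = 26.29 × 2.85 = 74.93 m²
V₂ = Q/A₂ = 25.22/74.93 = 0.3366 m/s

0.337 m/s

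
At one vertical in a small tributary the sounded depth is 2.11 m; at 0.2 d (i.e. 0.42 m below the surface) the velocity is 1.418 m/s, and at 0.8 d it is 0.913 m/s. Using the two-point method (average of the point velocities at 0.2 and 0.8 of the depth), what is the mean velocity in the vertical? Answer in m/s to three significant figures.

v̄ = (1.418 + 0.913) / 2 = 1.166 m/s

1.17 m/s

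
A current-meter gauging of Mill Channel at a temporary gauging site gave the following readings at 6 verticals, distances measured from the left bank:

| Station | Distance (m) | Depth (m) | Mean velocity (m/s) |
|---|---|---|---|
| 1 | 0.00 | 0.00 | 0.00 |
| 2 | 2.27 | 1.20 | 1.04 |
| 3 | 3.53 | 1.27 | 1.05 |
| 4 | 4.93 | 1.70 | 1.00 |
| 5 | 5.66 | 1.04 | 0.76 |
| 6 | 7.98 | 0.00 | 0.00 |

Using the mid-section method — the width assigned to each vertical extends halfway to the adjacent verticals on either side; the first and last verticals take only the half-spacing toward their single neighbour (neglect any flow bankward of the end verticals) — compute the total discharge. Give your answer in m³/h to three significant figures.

w_2 = (3.53 − 0.00)/2 = 1.765 m; q_2 = 1.04 × 1.20 × 1.765 = 2.203 m³/s
w_3 = (4.93 − 2.27)/2 = 1.33 m; q_3 = 1.05 × 1.27 × 1.33 = 1.774 m³/s
w_4 = (5.66 − 3.53)/2 = 1.065 m; q_4 = 1.00 × 1.70 × 1.065 = 1.811 m³/s
w_5 = (7.98 − 4.93)/2 = 1.525 m; q_5 = 0.76 × 1.04 × 1.525 = 1.205 m³/s
Stations 1, 6 contribute zero (depth or velocity is 0).
Q = Σ qᵢ = 6.992 m³/s
= 6.992 × 3600 = 25170 m³/h

25200 m³/h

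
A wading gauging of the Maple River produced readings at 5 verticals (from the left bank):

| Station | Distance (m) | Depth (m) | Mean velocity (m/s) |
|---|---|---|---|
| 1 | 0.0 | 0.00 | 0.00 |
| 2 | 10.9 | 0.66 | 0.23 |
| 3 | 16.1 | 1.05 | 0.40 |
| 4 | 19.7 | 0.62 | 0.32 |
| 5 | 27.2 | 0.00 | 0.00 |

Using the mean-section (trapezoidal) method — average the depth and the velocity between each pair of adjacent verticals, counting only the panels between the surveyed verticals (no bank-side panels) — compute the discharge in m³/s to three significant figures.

Panel 1-2: Δb = 10.9 m, d̄ = (0.00+0.66)/2 = 0.33, v̄ = (0.00+0.23)/2 = 0.115 → q = 10.9×0.33×0.115 = 0.4137 m³/s
Panel 2-3: Δb = 5.2 m, d̄ = (0.66+1.05)/2 = 0.855, v̄ = (0.23+0.40)/2 = 0.315 → q = 5.2×0.855×0.315 = 1.400 m³/s
Panel 3-4: Δb = 3.6 m, d̄ = (1.05+0.62)/2 = 0.835, v̄ = (0.40+0.32)/2 = 0.36 → q = 3.6×0.835×0.36 = 1.082 m³/s
Panel 4-5: Δb = 7.5 m, d̄ = (0.62+0.00)/2 = 0.31, v̄ = (0.32+0.00)/2 = 0.16 → q = 7.5×0.31×0.16 = 0.3720 m³/s
Q = Σ q = 3.268 m³/s

3.27 m³/s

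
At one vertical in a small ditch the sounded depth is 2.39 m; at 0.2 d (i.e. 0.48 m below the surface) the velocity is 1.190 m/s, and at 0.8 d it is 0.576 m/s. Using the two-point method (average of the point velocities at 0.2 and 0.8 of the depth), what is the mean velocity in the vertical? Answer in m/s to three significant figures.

v̄ = (1.190 + 0.576) / 2 = 0.8830 m/s

0.883 m/s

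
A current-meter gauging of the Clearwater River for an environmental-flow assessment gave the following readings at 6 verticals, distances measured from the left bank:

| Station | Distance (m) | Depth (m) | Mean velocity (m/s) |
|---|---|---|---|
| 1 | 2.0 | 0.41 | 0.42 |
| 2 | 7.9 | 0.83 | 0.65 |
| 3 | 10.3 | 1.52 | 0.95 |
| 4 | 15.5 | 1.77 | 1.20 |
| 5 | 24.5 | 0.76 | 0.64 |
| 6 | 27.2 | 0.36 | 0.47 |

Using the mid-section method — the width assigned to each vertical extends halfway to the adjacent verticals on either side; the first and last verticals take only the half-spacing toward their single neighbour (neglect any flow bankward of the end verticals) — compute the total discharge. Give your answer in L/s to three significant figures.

26400 L/s

w_1 = (7.9 − 2.0)/2 = 2.95 m; q_1 = 0.42 × 0.41 × 2.95 = 0.5080 m³/s
w_2 = (10.3 − 2.0)/2 = 4.15 m; q_2 = 0.65 × 0.83 × 4.15 = 2.239 m³/s
w_3 = (15.5 − 7.9)/2 = 3.8 m; q_3 = 0.95 × 1.52 × 3.8 = 5.487 m³/s
w_4 = (24.5 − 10.3)/2 = 7.1 m; q_4 = 1.20 × 1.77 × 7.1 = 15.08 m³/s
w_5 = (27.2 − 15.5)/2 = 5.85 m; q_5 = 0.64 × 0.76 × 5.85 = 2.845 m³/s
w_6 = (27.2 − 24.5)/2 = 1.35 m; q_6 = 0.47 × 0.36 × 1.35 = 0.2284 m³/s
Q = Σ qᵢ = 26.39 m³/s
= 26.39 × 1000 = 26390 L/s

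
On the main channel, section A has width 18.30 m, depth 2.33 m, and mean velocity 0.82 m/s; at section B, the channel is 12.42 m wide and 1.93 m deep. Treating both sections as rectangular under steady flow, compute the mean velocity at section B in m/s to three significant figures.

Q = A₁V₁ = (18.30×2.33) × 0.82 = 34.96 m³/s
A₂ = 12.42 × 1.93 = 23.97 m²
V₂ = Q/A₂ = 34.96/23.97 = 1.459 m/s

1.46 m/s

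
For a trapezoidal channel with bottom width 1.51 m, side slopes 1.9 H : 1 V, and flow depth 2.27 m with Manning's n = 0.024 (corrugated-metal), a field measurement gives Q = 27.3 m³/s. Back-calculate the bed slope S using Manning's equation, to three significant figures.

0.00198

A = (b + z·y)·y = (1.51 + 1.9×2.27)×2.27 = 13.22 m²
P = b + 2y√(1+z²) = 1.51 + 2×2.27×√(1+1.9²) = 11.26 m
R = A/P = 13.22/11.26 = 1.174 m
S = (Q·n / (1·A·R^(2/3)))² = (27.3×0.024 / (1×13.22×1.113))² = 0.001984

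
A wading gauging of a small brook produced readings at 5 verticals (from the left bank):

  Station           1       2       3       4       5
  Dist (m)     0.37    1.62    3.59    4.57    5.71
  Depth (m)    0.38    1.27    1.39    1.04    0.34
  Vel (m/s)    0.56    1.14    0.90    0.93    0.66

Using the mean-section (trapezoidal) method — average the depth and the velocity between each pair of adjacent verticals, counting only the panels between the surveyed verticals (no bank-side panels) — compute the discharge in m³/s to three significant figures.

Panel 1-2: Δb = 1.25 m, d̄ = (0.38+1.27)/2 = 0.825, v̄ = (0.56+1.14)/2 = 0.85 → q = 1.25×0.825×0.85 = 0.8766 m³/s
Panel 2-3: Δb = 1.97 m, d̄ = (1.27+1.39)/2 = 1.33, v̄ = (1.14+0.90)/2 = 1.02 → q = 1.97×1.33×1.02 = 2.673 m³/s
Panel 3-4: Δb = 0.98 m, d̄ = (1.39+1.04)/2 = 1.215, v̄ = (0.90+0.93)/2 = 0.915 → q = 0.98×1.215×0.915 = 1.089 m³/s
Panel 4-5: Δb = 1.14 m, d̄ = (1.04+0.34)/2 = 0.69, v̄ = (0.93+0.66)/2 = 0.795 → q = 1.14×0.69×0.795 = 0.6253 m³/s
Q = Σ q = 5.264 m³/s

5.26 m³/s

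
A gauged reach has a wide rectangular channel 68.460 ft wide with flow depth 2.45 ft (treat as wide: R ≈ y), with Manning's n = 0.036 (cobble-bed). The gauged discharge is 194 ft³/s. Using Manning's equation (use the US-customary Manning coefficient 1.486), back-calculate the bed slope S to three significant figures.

0.000238

A = b·y = 68.460 × 2.45 = 167.7 ft²
Wide channel: R ≈ y = 2.45 ft
S = (Q·n / (1.486·A·R^(2/3)))² = (194×0.036 / (1.486×167.7×1.817))² = 0.0002377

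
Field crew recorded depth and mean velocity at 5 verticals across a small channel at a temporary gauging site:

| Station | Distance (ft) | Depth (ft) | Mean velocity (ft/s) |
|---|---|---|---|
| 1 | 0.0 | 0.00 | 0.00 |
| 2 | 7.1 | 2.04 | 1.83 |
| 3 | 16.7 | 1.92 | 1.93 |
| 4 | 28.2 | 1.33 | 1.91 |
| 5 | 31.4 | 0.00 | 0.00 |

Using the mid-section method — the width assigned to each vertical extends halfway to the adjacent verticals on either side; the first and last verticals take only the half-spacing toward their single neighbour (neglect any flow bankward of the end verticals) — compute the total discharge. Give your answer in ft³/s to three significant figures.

88.9 ft³/s

w_2 = (16.7 − 0.0)/2 = 8.35 ft; q_2 = 1.83 × 2.04 × 8.35 = 31.17 ft³/s
w_3 = (28.2 − 7.1)/2 = 10.55 ft; q_3 = 1.93 × 1.92 × 10.55 = 39.09 ft³/s
w_4 = (31.4 − 16.7)/2 = 7.35 ft; q_4 = 1.91 × 1.33 × 7.35 = 18.67 ft³/s
Stations 1, 5 contribute zero (depth or velocity is 0).
Q = Σ qᵢ = 88.94 ft³/s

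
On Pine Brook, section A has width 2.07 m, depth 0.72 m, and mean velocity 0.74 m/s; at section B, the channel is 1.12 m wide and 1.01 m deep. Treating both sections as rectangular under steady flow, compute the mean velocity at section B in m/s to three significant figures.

Q = A₁V₁ = (2.07×0.72) × 0.74 = 1.103 m³/s
A₂ = 1.12 × 1.01 = 1.131 m²
V₂ = Q/A₂ = 1.103/1.131 = 0.9750 m/s

0.975 m/s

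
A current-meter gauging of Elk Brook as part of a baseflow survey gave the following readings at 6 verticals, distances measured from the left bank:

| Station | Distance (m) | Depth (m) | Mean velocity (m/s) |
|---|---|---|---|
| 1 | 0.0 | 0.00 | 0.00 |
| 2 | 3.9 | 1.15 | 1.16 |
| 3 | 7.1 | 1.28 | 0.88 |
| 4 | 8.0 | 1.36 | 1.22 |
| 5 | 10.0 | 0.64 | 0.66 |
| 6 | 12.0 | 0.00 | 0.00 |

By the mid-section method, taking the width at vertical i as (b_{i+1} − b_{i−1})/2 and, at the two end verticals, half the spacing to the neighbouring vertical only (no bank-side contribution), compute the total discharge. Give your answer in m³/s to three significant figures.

w_2 = (7.1 − 0.0)/2 = 3.55 m; q_2 = 1.16 × 1.15 × 3.55 = 4.736 m³/s
w_3 = (8.0 − 3.9)/2 = 2.05 m; q_3 = 0.88 × 1.28 × 2.05 = 2.309 m³/s
w_4 = (10.0 − 7.1)/2 = 1.45 m; q_4 = 1.22 × 1.36 × 1.45 = 2.406 m³/s
w_5 = (12.0 − 8.0)/2 = 2 m; q_5 = 0.66 × 0.64 × 2 = 0.8448 m³/s
Stations 1, 6 contribute zero (depth or velocity is 0).
Q = Σ qᵢ = 10.30 m³/s

10.3 m³/s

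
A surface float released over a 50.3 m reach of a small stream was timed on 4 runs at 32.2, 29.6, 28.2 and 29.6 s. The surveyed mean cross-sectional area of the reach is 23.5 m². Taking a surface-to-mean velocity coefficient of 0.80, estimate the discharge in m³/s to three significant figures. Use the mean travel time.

t̄ = (32.2 + 29.6 + 28.2 + 29.6) / 4 = 29.9 s
v_surface = L / t̄ = 50.3 / 29.9 = 1.682 m/s
v_mean = 0.80 × 1.682 = 1.346 m/s
Q = A × v_mean = 23.5 × 1.346 = 31.63 m³/s

31.6 m³/s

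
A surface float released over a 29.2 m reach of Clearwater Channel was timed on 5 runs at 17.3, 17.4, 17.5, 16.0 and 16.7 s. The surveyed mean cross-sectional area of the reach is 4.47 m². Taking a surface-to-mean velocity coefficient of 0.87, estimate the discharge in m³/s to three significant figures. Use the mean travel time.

6.69 m³/s

t̄ = (17.3 + 17.4 + 17.5 + 16.0 + 16.7) / 5 = 16.98 s
v_surface = L / t̄ = 29.2 / 16.98 = 1.720 m/s
v_mean = 0.87 × 1.720 = 1.496 m/s
Q = A × v_mean = 4.47 × 1.496 = 6.688 m³/s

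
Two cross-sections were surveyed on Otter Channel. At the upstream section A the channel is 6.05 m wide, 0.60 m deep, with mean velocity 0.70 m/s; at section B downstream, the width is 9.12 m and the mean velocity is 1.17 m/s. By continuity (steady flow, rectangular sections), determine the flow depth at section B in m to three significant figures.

Q = A₁V₁ = (6.05×0.60) × 0.70 = 2.541 m³/s
d₂ = Q/(b₂ V₂) = 2.541/(9.12×1.17) = 0.2381 m

0.238 m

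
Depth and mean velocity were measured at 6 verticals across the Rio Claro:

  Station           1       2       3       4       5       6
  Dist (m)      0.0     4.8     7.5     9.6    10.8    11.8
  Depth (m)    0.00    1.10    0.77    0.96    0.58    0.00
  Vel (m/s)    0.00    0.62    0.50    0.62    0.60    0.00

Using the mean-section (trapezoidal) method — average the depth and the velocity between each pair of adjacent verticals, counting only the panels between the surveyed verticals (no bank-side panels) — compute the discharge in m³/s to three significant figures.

Panel 1-2: Δb = 4.8 m, d̄ = (0.00+1.10)/2 = 0.55, v̄ = (0.00+0.62)/2 = 0.31 → q = 4.8×0.55×0.31 = 0.8184 m³/s
Panel 2-3: Δb = 2.7 m, d̄ = (1.10+0.77)/2 = 0.935, v̄ = (0.62+0.50)/2 = 0.56 → q = 2.7×0.935×0.56 = 1.414 m³/s
Panel 3-4: Δb = 2.1 m, d̄ = (0.77+0.96)/2 = 0.865, v̄ = (0.50+0.62)/2 = 0.56 → q = 2.1×0.865×0.56 = 1.017 m³/s
Panel 4-5: Δb = 1.2 m, d̄ = (0.96+0.58)/2 = 0.77, v̄ = (0.62+0.60)/2 = 0.61 → q = 1.2×0.77×0.61 = 0.5636 m³/s
Panel 5-6: Δb = 1 m, d̄ = (0.58+0.00)/2 = 0.29, v̄ = (0.60+0.00)/2 = 0.3 → q = 1×0.29×0.3 = 0.08700 m³/s
Q = Σ q = 3.900 m³/s

3.90 m³/s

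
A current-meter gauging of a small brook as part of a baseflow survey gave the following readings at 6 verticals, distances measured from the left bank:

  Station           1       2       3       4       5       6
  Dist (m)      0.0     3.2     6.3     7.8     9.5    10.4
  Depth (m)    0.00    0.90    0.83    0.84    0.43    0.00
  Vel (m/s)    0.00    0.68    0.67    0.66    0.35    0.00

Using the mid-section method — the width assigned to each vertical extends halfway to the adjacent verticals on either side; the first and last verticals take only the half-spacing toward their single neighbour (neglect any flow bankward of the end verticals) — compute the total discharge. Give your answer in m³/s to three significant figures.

4.29 m³/s

w_2 = (6.3 − 0.0)/2 = 3.15 m; q_2 = 0.68 × 0.90 × 3.15 = 1.928 m³/s
w_3 = (7.8 − 3.2)/2 = 2.3 m; q_3 = 0.67 × 0.83 × 2.3 = 1.279 m³/s
w_4 = (9.5 − 6.3)/2 = 1.6 m; q_4 = 0.66 × 0.84 × 1.6 = 0.8870 m³/s
w_5 = (10.4 − 7.8)/2 = 1.3 m; q_5 = 0.35 × 0.43 × 1.3 = 0.1957 m³/s
Stations 1, 6 contribute zero (depth or velocity is 0).
Q = Σ qᵢ = 4.290 m³/s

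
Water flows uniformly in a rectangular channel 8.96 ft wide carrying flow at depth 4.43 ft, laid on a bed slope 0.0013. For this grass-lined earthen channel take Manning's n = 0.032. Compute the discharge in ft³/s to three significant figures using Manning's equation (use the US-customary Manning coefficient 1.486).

A = b·y = 8.96 × 4.43 = 39.69 ft²
P = b + 2y = 8.96 + 2×4.43 = 17.82 ft
R = A/P = 39.69/17.82 = 2.227 ft
Q = (1.486/n)·A·R^(2/3)·S^(1/2) = (1.486/0.032) × 39.69 × 2.227^(2/3) × 0.0013^(1/2) = 113.4 ft³/s

113 ft³/s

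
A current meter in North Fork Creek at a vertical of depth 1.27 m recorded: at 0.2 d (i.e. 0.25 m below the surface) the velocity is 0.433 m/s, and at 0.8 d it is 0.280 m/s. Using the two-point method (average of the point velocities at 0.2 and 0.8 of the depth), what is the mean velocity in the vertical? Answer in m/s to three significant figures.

v̄ = (0.433 + 0.280) / 2 = 0.3565 m/s

0.357 m/s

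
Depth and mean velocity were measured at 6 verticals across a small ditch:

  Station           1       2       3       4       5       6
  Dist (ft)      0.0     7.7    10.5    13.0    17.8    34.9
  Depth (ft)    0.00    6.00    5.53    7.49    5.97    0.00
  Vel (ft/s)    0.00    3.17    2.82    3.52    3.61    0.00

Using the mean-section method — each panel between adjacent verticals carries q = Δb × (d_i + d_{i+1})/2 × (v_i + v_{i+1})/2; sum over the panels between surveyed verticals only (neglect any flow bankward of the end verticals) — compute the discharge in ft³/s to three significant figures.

344 ft³/s

Panel 1-2: Δb = 7.7 ft, d̄ = (0.00+6.00)/2 = 3, v̄ = (0.00+3.17)/2 = 1.585 → q = 7.7×3×1.585 = 36.61 ft³/s
Panel 2-3: Δb = 2.8 ft, d̄ = (6.00+5.53)/2 = 5.765, v̄ = (3.17+2.82)/2 = 2.995 → q = 2.8×5.765×2.995 = 48.35 ft³/s
Panel 3-4: Δb = 2.5 ft, d̄ = (5.53+7.49)/2 = 6.51, v̄ = (2.82+3.52)/2 = 3.17 → q = 2.5×6.51×3.17 = 51.59 ft³/s
Panel 4-5: Δb = 4.8 ft, d̄ = (7.49+5.97)/2 = 6.73, v̄ = (3.52+3.61)/2 = 3.565 → q = 4.8×6.73×3.565 = 115.2 ft³/s
Panel 5-6: Δb = 17.1 ft, d̄ = (5.97+0.00)/2 = 2.985, v̄ = (3.61+0.00)/2 = 1.805 → q = 17.1×2.985×1.805 = 92.13 ft³/s
Q = Σ q = 343.8 ft³/s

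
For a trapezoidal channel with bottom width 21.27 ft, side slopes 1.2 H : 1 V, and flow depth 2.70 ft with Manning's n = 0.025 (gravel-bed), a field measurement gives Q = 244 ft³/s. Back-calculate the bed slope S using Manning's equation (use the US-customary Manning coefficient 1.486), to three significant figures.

0.00132

A = (b + z·y)·y = (21.27 + 1.2×2.70)×2.70 = 66.18 ft²
P = b + 2y√(1+z²) = 21.27 + 2×2.70×√(1+1.2²) = 29.71 ft
R = A/P = 66.18/29.71 = 2.228 ft
S = (Q·n / (1.486·A·R^(2/3)))² = (244×0.025 / (1.486×66.18×1.706))² = 0.001322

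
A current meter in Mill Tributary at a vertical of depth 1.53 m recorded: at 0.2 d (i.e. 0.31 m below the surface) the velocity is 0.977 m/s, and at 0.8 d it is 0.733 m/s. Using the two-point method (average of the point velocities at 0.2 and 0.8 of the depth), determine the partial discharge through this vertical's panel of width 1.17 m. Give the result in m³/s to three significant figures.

1.53 m³/s

v̄ = (0.977 + 0.733) / 2 = 0.8550 m/s
q = v̄ × d × w = 0.8550 × 1.53 × 1.17 = 1.531 m³/s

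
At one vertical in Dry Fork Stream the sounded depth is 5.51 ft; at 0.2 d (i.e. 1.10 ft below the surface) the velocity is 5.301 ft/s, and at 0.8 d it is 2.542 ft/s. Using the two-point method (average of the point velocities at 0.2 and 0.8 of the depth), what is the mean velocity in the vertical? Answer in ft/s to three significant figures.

3.92 ft/s

v̄ = (5.301 + 2.542) / 2 = 3.922 ft/s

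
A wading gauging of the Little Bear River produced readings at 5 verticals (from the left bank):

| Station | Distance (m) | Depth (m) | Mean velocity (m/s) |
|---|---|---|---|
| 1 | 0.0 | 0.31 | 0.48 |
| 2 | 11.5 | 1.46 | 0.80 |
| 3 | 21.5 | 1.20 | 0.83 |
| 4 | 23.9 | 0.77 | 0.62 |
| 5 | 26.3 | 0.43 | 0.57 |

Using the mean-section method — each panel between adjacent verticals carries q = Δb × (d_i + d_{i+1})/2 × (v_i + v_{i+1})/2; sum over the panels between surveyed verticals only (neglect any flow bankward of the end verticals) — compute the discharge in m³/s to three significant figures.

Panel 1-2: Δb = 11.5 m, d̄ = (0.31+1.46)/2 = 0.885, v̄ = (0.48+0.80)/2 = 0.64 → q = 11.5×0.885×0.64 = 6.514 m³/s
Panel 2-3: Δb = 10 m, d̄ = (1.46+1.20)/2 = 1.33, v̄ = (0.80+0.83)/2 = 0.815 → q = 10×1.33×0.815 = 10.84 m³/s
Panel 3-4: Δb = 2.4 m, d̄ = (1.20+0.77)/2 = 0.985, v̄ = (0.83+0.62)/2 = 0.725 → q = 2.4×0.985×0.725 = 1.714 m³/s
Panel 4-5: Δb = 2.4 m, d̄ = (0.77+0.43)/2 = 0.6, v̄ = (0.62+0.57)/2 = 0.595 → q = 2.4×0.6×0.595 = 0.8568 m³/s
Q = Σ q = 19.92 m³/s

19.9 m³/s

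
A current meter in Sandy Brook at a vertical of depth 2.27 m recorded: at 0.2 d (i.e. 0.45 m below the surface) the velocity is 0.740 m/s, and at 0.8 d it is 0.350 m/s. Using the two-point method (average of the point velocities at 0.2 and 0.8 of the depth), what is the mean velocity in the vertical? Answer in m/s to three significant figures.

v̄ = (0.740 + 0.350) / 2 = 0.5450 m/s

0.545 m/s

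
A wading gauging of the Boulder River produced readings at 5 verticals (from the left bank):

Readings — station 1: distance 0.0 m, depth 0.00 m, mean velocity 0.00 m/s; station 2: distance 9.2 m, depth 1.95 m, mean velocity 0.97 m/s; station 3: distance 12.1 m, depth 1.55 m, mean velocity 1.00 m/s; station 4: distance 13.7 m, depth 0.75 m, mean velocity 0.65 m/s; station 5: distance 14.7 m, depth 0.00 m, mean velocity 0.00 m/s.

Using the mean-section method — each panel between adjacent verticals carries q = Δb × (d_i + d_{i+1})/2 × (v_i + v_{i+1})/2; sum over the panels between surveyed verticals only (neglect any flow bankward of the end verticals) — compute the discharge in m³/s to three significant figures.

Panel 1-2: Δb = 9.2 m, d̄ = (0.00+1.95)/2 = 0.975, v̄ = (0.00+0.97)/2 = 0.485 → q = 9.2×0.975×0.485 = 4.350 m³/s
Panel 2-3: Δb = 2.9 m, d̄ = (1.95+1.55)/2 = 1.75, v̄ = (0.97+1.00)/2 = 0.985 → q = 2.9×1.75×0.985 = 4.999 m³/s
Panel 3-4: Δb = 1.6 m, d̄ = (1.55+0.75)/2 = 1.15, v̄ = (1.00+0.65)/2 = 0.825 → q = 1.6×1.15×0.825 = 1.518 m³/s
Panel 4-5: Δb = 1 m, d̄ = (0.75+0.00)/2 = 0.375, v̄ = (0.65+0.00)/2 = 0.325 → q = 1×0.375×0.325 = 0.1219 m³/s
Q = Σ q = 10.99 m³/s

11.0 m³/s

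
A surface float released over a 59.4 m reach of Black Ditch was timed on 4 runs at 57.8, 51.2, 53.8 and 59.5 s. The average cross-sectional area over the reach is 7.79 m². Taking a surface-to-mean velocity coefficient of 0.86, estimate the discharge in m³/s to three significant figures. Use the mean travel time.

7.16 m³/s

t̄ = (57.8 + 51.2 + 53.8 + 59.5) / 4 = 55.575 s
v_surface = L / t̄ = 59.4 / 55.575 = 1.069 m/s
v_mean = 0.86 × 1.069 = 0.9192 m/s
Q = A × v_mean = 7.79 × 0.9192 = 7.160 m³/s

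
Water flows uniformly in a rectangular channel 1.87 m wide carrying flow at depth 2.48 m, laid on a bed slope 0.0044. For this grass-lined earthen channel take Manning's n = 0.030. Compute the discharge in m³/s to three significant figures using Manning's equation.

7.92 m³/s

A = b·y = 1.87 × 2.48 = 4.638 m²
P = b + 2y = 1.87 + 2×2.48 = 6.830 m
R = A/P = 4.638/6.830 = 0.6790 m
Q = (1/n)·A·R^(2/3)·S^(1/2) = (1/0.030) × 4.638 × 0.6790^(2/3) × 0.0044^(1/2) = 7.922 m³/s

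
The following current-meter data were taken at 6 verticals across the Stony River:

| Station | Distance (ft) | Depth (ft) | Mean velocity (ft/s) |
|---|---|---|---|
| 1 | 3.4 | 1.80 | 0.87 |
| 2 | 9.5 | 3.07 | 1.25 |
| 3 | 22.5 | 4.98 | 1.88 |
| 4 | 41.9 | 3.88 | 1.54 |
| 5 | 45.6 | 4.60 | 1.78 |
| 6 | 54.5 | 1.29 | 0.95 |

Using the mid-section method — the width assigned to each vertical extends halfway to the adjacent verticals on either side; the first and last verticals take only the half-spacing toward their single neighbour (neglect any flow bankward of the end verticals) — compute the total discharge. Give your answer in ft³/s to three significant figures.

w_1 = (9.5 − 3.4)/2 = 3.05 ft; q_1 = 0.87 × 1.80 × 3.05 = 4.776 ft³/s
w_2 = (22.5 − 3.4)/2 = 9.55 ft; q_2 = 1.25 × 3.07 × 9.55 = 36.65 ft³/s
w_3 = (41.9 − 9.5)/2 = 16.2 ft; q_3 = 1.88 × 4.98 × 16.2 = 151.7 ft³/s
w_4 = (45.6 − 22.5)/2 = 11.55 ft; q_4 = 1.54 × 3.88 × 11.55 = 69.01 ft³/s
w_5 = (54.5 − 41.9)/2 = 6.3 ft; q_5 = 1.78 × 4.60 × 6.3 = 51.58 ft³/s
w_6 = (54.5 − 45.6)/2 = 4.45 ft; q_6 = 0.95 × 1.29 × 4.45 = 5.453 ft³/s
Q = Σ qᵢ = 319.1 ft³/s

319 ft³/s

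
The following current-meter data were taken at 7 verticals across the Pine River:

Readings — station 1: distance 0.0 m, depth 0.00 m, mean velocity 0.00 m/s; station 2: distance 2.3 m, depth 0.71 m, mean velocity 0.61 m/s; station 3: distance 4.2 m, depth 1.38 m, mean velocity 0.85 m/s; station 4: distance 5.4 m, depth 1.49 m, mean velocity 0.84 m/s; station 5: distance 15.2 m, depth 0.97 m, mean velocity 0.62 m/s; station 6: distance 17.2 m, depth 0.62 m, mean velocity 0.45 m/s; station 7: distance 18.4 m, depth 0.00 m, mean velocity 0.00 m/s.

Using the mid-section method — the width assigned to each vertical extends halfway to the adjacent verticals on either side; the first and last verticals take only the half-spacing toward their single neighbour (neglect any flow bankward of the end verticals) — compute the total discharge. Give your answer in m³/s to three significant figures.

13.6 m³/s

w_2 = (4.2 − 0.0)/2 = 2.1 m; q_2 = 0.61 × 0.71 × 2.1 = 0.9095 m³/s
w_3 = (5.4 − 2.3)/2 = 1.55 m; q_3 = 0.85 × 1.38 × 1.55 = 1.818 m³/s
w_4 = (15.2 − 4.2)/2 = 5.5 m; q_4 = 0.84 × 1.49 × 5.5 = 6.884 m³/s
w_5 = (17.2 − 5.4)/2 = 5.9 m; q_5 = 0.62 × 0.97 × 5.9 = 3.548 m³/s
w_6 = (18.4 − 15.2)/2 = 1.6 m; q_6 = 0.45 × 0.62 × 1.6 = 0.4464 m³/s
Stations 1, 7 contribute zero (depth or velocity is 0).
Q = Σ qᵢ = 13.61 m³/s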